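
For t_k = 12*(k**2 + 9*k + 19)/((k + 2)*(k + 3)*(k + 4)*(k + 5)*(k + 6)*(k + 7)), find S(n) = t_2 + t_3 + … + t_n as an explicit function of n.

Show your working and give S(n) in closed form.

r(k) = (k + 2)*(9*k + (k + 1)**2 + 28)/((k + 8)*(k**2 + 9*k + 19)) after simplifying.
So A=k + 2 and B=k + 8, with C=k**2 + 9*k + 19.
Set up (k + 2)·f(k+1) − (k + 7)·f(k) − (k**2 + 9*k + 19) = 0.
Degrees (1,1,2) ⇒ d ≤ 5.
Solving with deg f ≤ 5: f(k) = k*(k + 3)*(k + 5)*(k**2 + 12*k + 44)/144.
So s_k = (B(k−1)f/C)·t_k = (k*(k + 3)*(k + 5)*(k + 7)*(k**2 + 12*k + 44)/(144*(k**2 + 9*k + 19)))·t_k = k*(k**2 + 12*k + 44)/(12*(k**3 + 12*k**2 + 44*k + 48)).
Δs = 12*(k**2 + 9*k + 19)/(k**6 + 27*k**5 + 295*k**4 + 1665*k**3 + 5104*k**2 + 8028*k + 5040), as required.
Σ_(k=2)^n t_k = s_(n+1) − s_(2) = ((n**3 + 15*n**2 + 71*n + 57)/(12*(n**3 + 15*n**2 + 71*n + 105))) − (1/16), i.e. (n**3 + 15*n**2 + 71*n - 87)/(48*(n**3 + 15*n**2 + 71*n + 105)).

S(n) = (n**3 + 15*n**2 + 71*n - 87)/(48*(n**3 + 15*n**2 + 71*n + 105))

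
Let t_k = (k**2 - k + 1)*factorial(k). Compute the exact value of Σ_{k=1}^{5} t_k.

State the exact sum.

Ratio r(k) = -(k + 1)*(k - (k + 1)**2)/(k**2 - k + 1).
A = k + 1, B = 1, C = k**2 - k + 1.
Solve (k + 1)·f(k+1) − (1)·f(k) = k**2 - k + 1.
Degrees (1,0,2) ⇒ d ≤ 1.
Coefficient equations give f(k) = k - 2.
Certificate R = B(k−1)f/C = (k - 2)/(k**2 - k + 1) gives s_k = (k - 2)*factorial(k).
s_(k+1) − s_k = (k**2 - k + 1)*factorial(k) = t_k.
Evaluate s at k=6 and k=1: 2880 and -1; difference 2881.

Σ = 2881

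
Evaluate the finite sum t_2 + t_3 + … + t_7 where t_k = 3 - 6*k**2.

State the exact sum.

t_(k+1)/t_k = (2*(k + 1)**2 - 1)/(2*k**2 - 1).
Gosper form: A/B · C(k+1)/C(k) with A=1, B=1, C=k**2 - 1/2.
Need (1)·f(k+1) − (1)·f(k) = k**2 - 1/2.
From deg A=0, deg B=0, deg C=2: d=3.
Solve for f: f(k) = k*(k - 2)*(2*k + 1)/6 (degree 3 ≤ 3).
R(k) = B(k−1)·f(k)/C(k) = k*(k - 2)*(2*k + 1)/(3*(2*k**2 - 1)); s_k = R·t_k = k*(-2*k**2 + 3*k + 2).
Δs = 3 - 6*k**2, as required.
Telescoping: Σ = s_(8) − s_(2) = -816 − (0) = -816.

Σ = -816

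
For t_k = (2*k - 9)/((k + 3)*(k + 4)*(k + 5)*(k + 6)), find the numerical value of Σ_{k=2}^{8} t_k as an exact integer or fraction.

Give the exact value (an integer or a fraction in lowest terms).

Σ = -1/312

Ratio r(k) = (k + 3)*(2*k - 7)/((k + 7)*(2*k - 9)).
Take A(k)=k + 3, B(k)=k + 7, C(k)=k - 9/2.
Need (k + 3)·f(k+1) − (k + 6)·f(k) = k - 9/2.
d = 3 from the (1,1,1) case.
A polynomial solution: f(k) = -k*(k**2 + 12*k + 77)/60.
R(k) = B(k−1)·f(k)/C(k) = -k*(k + 6)*(k**2 + 12*k + 77)/(30*(2*k - 9)); s_k = R·t_k = k*(-k**2 - 12*k - 77)/(30*(k + 3)*(k + 4)*(k + 5)).
s_(k+1) − s_k = (2*k - 9)/(k**4 + 18*k**3 + 119*k**2 + 342*k + 360) = t_k.
Sum = s_(9) − s_(2); s_(9) = -19/520, s_(2) = -1/30 ⇒ -1/312.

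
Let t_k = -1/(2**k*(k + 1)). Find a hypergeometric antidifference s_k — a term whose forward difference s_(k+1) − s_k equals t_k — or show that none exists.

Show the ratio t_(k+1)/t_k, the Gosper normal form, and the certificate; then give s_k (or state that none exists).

t_(k+1)/t_k = (k + 1)/(2*(k + 2)).
Take A(k)=k/2 + 1/2, B(k)=k + 2, C(k)=1.
Set up (k/2 + 1/2)·f(k+1) − (k + 1)·f(k) − (1) = 0.
From deg A=1, deg B=1, deg C=0: d=-1.
Bound -1 < 0, so the key equation has no polynomial solution.

none (Gosper's algorithm certifies no s_k)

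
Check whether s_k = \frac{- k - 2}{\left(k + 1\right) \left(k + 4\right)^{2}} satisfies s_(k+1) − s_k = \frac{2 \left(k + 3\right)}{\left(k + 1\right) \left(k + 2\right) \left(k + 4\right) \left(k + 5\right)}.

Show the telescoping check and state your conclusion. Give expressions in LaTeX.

Invalid: residual \frac{2 \left(- 3 k^{2} - 21 k - 34\right)}{k^{6} + 21 k^{5} + 177 k^{4} + 759 k^{3} + 1722 k^{2} + 1920 k + 800} ≠ 0.

s_(k+1) = (-k - 3)/((k + 2)*(k + 5)**2)
s_(k+1) − s_k = (-(k + 1)*(k + 3)*(k + 4)**2 + (k + 2)**2*(k + 5)**2)/((k + 1)*(k + 2)*(k + 4)**2*(k + 5)**2)
(s_(k+1) − s_k) − t_k = 2*(-3*k**2 - 21*k - 34)/(k**6 + 21*k**5 + 177*k**4 + 759*k**3 + 1722*k**2 + 1920*k + 800)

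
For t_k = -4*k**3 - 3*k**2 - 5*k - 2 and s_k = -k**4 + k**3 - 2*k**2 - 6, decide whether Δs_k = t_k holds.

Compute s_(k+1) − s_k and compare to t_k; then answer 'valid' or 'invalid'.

Valid — Δs_k = t_k.

s_(k+1) = -(k + 1)**4 + (k + 1)**3 - 2*(k + 1)**2 - 6
s_(k+1) − s_k = -4*k**3 - 3*k**2 - 5*k - 2
(s_(k+1) − s_k) − t_k = 0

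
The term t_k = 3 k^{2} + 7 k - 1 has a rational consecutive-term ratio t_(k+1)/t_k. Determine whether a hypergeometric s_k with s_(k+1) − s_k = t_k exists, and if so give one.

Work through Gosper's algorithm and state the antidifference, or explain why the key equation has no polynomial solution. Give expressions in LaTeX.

s_k = k \left(k^{2} + 2 k - 4\right)

Compute t_(k+1)/t_k: get (3*k**2 + 13*k + 9)/(3*k**2 + 7*k - 1).
So A=1 and B=1, with C=k**2 + 7*k/3 - 1/3.
Set up (1)·f(k+1) − (1)·f(k) − (k**2 + 7*k/3 - 1/3) = 0.
Bound: deg f ≤ 3.
Match coefficients ⇒ f(k) = k*(k**2 + 2*k - 4)/3.
Get s_k = R·t_k = k*(k**2 + 2*k - 4) with R(k) = B(k−1)f(k)/C(k) = k*(k**2 + 2*k - 4)/(3*k**2 + 7*k - 1).
Check: Δs_k = 3*k**2 + 7*k - 1. ✓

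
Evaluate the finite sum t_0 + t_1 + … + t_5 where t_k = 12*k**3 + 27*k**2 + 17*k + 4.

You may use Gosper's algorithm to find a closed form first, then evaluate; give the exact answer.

Σ = 4464

t_(k+1)/t_k = (12*k**3 + 63*k**2 + 107*k + 60)/(12*k**3 + 27*k**2 + 17*k + 4).
Factor: A=1; B=1; C=k**3 + 9*k**2/4 + 17*k/12 + 1/3.
Key eq: (1)·f(k+1) = (1)·f(k) + (k**3 + 9*k**2/4 + 17*k/12 + 1/3).
d = 4 from the (0,0,3) case.
A polynomial solution: f(k) = k**2*(3*k**2 + 3*k - 2)/12.
So s_k = (B(k−1)f/C)·t_k = (k**2*(3*k**2 + 3*k - 2)/(12*k**3 + 27*k**2 + 17*k + 4))·t_k = k**2*(3*k**2 + 3*k - 2).
Δs = 12*k**3 + 27*k**2 + 17*k + 4, as required.
Telescoping: Σ = s_(6) − s_(0) = 4464 − (0) = 4464.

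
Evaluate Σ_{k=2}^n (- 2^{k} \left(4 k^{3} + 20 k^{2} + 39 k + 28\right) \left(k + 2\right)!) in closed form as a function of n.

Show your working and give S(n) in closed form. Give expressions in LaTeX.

S(n) = - 4 \cdot 2^{n} n^{2} \left(n + 3\right)! - 10 \cdot 2^{n} n \left(n + 3\right)! - 10 \cdot 2^{n} \left(n + 3\right)! + 1152

r(k) = 2*(4*k**4 + 44*k**3 + 187*k**2 + 364*k + 273)/(4*k**3 + 20*k**2 + 39*k + 28) after simplifying.
Factor: A=2*k + 6; B=1; C=k**3 + 5*k**2 + 39*k/4 + 7.
Set up (2*k + 6)·f(k+1) − (1)·f(k) − (k**3 + 5*k**2 + 39*k/4 + 7) = 0.
Bound: deg f ≤ 2.
Coefficient equations give f(k) = (2*k**2 + k + 2)/4.
So s_k = (B(k−1)f/C)·t_k = ((2*k**2 + k + 2)/(4*k**3 + 20*k**2 + 39*k + 28))·t_k = -2**k*(2*k**2 + k + 2)*factorial(k + 2).
Check: Δs_k = -2**k*(4*k**3 + 20*k**2 + 39*k + 28)*factorial(k + 2). ✓
Evaluate: s_(n+1) = -2**(n + 1)*(2*n**2 + 5*n + 5)*factorial(n + 3); subtract s_(2) = -1152 ⇒ S(n) = -4*2**n*n**2*factorial(n + 3) - 10*2**n*n*factorial(n + 3) - 10*2**n*factorial(n + 3) + 1152.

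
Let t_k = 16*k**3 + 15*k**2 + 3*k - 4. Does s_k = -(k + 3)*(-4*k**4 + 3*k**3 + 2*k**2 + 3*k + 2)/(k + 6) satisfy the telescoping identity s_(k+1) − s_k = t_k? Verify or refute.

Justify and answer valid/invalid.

s_(k+1) = (4*k**5 + 29*k**4 + 65*k**3 + 52*k**2 - 6*k - 24)/(k + 7)
s_(k+1) − s_k = (16*k**5 + 187*k**4 + 528*k**3 + 380*k**2 + 23*k - 102)/(k**2 + 13*k + 42)
(s_(k+1) − s_k) − t_k = 3*(-12*k**4 - 114*k**3 - 95*k**2 - 17*k + 22)/(k**2 + 13*k + 42)

Invalid: residual 3*(-12*k**4 - 114*k**3 - 95*k**2 - 17*k + 22)/(k**2 + 13*k + 42) ≠ 0.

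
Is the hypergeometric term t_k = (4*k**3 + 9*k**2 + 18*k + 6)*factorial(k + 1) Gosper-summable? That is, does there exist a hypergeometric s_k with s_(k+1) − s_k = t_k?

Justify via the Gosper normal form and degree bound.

Yes. s_k = (4*k**2 - 3*k + 4)*factorial(k + 1).

Compute t_(k+1)/t_k: get (4*k**4 + 29*k**3 + 90*k**2 + 133*k + 74)/(4*k**3 + 9*k**2 + 18*k + 6).
Take A(k)=k + 2, B(k)=1, C(k)=k**3 + 9*k**2/4 + 9*k/2 + 3/2.
Need (k + 2)·f(k+1) − (1)·f(k) = k**3 + 9*k**2/4 + 9*k/2 + 3/2.
Bound: deg f ≤ 2.
Coefficient equations give f(k) = (4*k**2 - 3*k + 4)/4.
Certificate R = B(k−1)f/C = (4*k**2 - 3*k + 4)/(4*k**3 + 9*k**2 + 18*k + 6) gives s_k = (4*k**2 - 3*k + 4)*factorial(k + 1).
Δs = (4*k**3 + 9*k**2 + 18*k + 6)*factorial(k + 1), as required.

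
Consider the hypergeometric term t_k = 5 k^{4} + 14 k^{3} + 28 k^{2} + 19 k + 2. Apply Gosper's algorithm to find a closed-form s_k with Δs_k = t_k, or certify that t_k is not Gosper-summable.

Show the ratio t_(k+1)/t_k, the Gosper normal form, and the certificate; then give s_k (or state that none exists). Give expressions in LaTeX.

Ratio r(k) = (5*k**4 + 34*k**3 + 100*k**2 + 137*k + 68)/(5*k**4 + 14*k**3 + 28*k**2 + 19*k + 2).
Normal form (A,B,C) = (1, 1, k**4 + 14*k**3/5 + 28*k**2/5 + 19*k/5 + 2/5).
Set up (1)·f(k+1) − (1)·f(k) − (k**4 + 14*k**3/5 + 28*k**2/5 + 19*k/5 + 2/5) = 0.
From deg A=0, deg B=0, deg C=4: d=5.
Coefficient equations give f(k) = k*(k**4 + k**3 + 4*k**2 - k - 3)/5.
Certificate R = B(k−1)f/C = k*(k**4 + k**3 + 4*k**2 - k - 3)/(5*k**4 + 14*k**3 + 28*k**2 + 19*k + 2) gives s_k = k*(k**4 + k**3 + 4*k**2 - k - 3).
Check: Δs_k = 5*k**4 + 14*k**3 + 28*k**2 + 19*k + 2. ✓

s_k = k \left(k^{4} + k^{3} + 4 k^{2} - k - 3\right)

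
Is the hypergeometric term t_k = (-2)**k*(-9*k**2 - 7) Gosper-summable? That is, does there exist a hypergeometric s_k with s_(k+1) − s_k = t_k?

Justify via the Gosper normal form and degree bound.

Yes. s_k = (-2)**k*(3*k**2 - 4*k + 3).

Ratio r(k) = 2*(-9*(k + 1)**2 - 7)/(9*k**2 + 7).
Factor: A=-2; B=1; C=k**2 + 7/9.
Key eq: (-2)·f(k+1) = (1)·f(k) + (k**2 + 7/9).
deg f ≤ 2 (via 0,0,2).
Solving with deg f ≤ 2: f(k) = -(3*k**2 - 4*k + 3)/9.
Get s_k = R·t_k = (-2)**k*(3*k**2 - 4*k + 3) with R(k) = B(k−1)f(k)/C(k) = -(3*k**2 - 4*k + 3)/(9*k**2 + 7).
Verify: (-2)**k*(-9*k**2 - 7) matches t_k.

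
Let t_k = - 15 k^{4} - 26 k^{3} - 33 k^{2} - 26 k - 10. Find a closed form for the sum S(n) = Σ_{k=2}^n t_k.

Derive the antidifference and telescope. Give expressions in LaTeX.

S(n) = - 3 n^{5} - 14 n^{4} - 29 n^{3} - 36 n^{2} - 28 n + 110

Compute t_(k+1)/t_k: get (15*k**4 + 86*k**3 + 201*k**2 + 230*k + 110)/(15*k**4 + 26*k**3 + 33*k**2 + 26*k + 10).
So A=1 and B=1, with C=k**4 + 26*k**3/15 + 11*k**2/5 + 26*k/15 + 2/3.
Key eq: (1)·f(k+1) = (1)·f(k) + (k**4 + 26*k**3/15 + 11*k**2/5 + 26*k/15 + 2/3).
deg f ≤ 5 (via 0,0,4).
Match coefficients ⇒ f(k) = k*(3*k**4 - k**3 + 3*k**2 + 3*k + 2)/15.
R(k) = B(k−1)·f(k)/C(k) = k*(3*k**4 - k**3 + 3*k**2 + 3*k + 2)/(15*k**4 + 26*k**3 + 33*k**2 + 26*k + 10); s_k = R·t_k = k*(-3*k**4 + k**3 - 3*k**2 - 3*k - 2).
Δs = -15*k**4 - 26*k**3 - 33*k**2 - 26*k - 10, as required.
Telescope: S(n) = s_(n+1) − s_(2) = -3*n**5 - 14*n**4 - 29*n**3 - 36*n**2 - 28*n - 10 − (-120) = -3*n**5 - 14*n**4 - 29*n**3 - 36*n**2 - 28*n + 110.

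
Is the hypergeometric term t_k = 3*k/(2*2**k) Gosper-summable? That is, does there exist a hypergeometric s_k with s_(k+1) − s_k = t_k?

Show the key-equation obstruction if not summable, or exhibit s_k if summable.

Compute t_(k+1)/t_k: get (k + 1)/(2*k).
Take A(k)=1/2, B(k)=1, C(k)=k.
Solve (1/2)·f(k+1) − (1)·f(k) = k.
d = 1 from the (0,0,1) case.
Coefficient equations give f(k) = -2*(k + 1).
R(k) = B(k−1)·f(k)/C(k) = -2*(k + 1)/k; s_k = R·t_k = 3*(-k - 1)/2**k.
Verify: 3*k/(2*2**k) matches t_k.

Yes. s_k = 3*(-k - 1)/2**k.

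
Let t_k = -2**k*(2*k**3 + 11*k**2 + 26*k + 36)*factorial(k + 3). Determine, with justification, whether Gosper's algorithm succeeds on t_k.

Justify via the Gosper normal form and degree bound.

The ratio is 2*(2*k**4 + 25*k**3 + 122*k**2 + 291*k + 300)/(2*k**3 + 11*k**2 + 26*k + 36).
Factor: A=2*k + 8; B=1; C=k**3 + 11*k**2/2 + 13*k + 18.
f must satisfy (2*k + 8)·f(k+1) − (1)·f(k) = k**3 + 11*k**2/2 + 13*k + 18.
Bound: deg f ≤ 2.
Coefficient equations give f(k) = (k**2 + 4)/2.
So s_k = (B(k−1)f/C)·t_k = ((k**2 + 4)/(2*k**3 + 11*k**2 + 26*k + 36))·t_k = -2**k*(k**2 + 4)*factorial(k + 3).
Check: Δs_k = -2**k*(2*k**3 + 11*k**2 + 26*k + 36)*factorial(k + 3). ✓

Yes. s_k = -2**k*(k**2 + 4)*factorial(k + 3).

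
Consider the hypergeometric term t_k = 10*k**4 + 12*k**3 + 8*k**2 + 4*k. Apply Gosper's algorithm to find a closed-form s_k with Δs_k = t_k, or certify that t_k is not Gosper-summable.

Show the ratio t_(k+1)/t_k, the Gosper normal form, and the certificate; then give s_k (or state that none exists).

Ratio r(k) = (5*k**4 + 26*k**3 + 52*k**2 + 48*k + 17)/(k*(5*k**3 + 6*k**2 + 4*k + 2)).
Gosper form: A/B · C(k+1)/C(k) with A=1, B=1, C=k**4 + 6*k**3/5 + 4*k**2/5 + 2*k/5.
f must satisfy (1)·f(k+1) − (1)·f(k) = k**4 + 6*k**3/5 + 4*k**2/5 + 2*k/5.
From deg A=0, deg B=0, deg C=4: d=5.
Solve for f: f(k) = k*(k - 1)*(2*k**3 + 1)/10 (degree 5 ≤ 5).
Get s_k = R·t_k = k*(2*k**4 - 2*k**3 + k - 1) with R(k) = B(k−1)f(k)/C(k) = (k - 1)*(2*k**3 + 1)/(2*(5*k**3 + 6*k**2 + 4*k + 2)).
Check: Δs_k = 2*k*(5*k**3 + 6*k**2 + 4*k + 2). ✓

s_k = k*(2*k**4 - 2*k**3 + k - 1)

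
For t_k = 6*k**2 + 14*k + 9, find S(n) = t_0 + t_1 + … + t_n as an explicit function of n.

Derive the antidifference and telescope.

S(n) = 2*n**3 + 10*n**2 + 17*n + 9

r(k) = (6*k**2 + 26*k + 29)/(6*k**2 + 14*k + 9) after simplifying.
Gosper form: A/B · C(k+1)/C(k) with A=1, B=1, C=k**2 + 7*k/3 + 3/2.
Solve (1)·f(k+1) − (1)·f(k) = k**2 + 7*k/3 + 3/2.
Bound: deg f ≤ 3.
Coefficient equations give f(k) = k*(2*k**2 + 4*k + 3)/6.
Certificate R = B(k−1)f/C = k*(2*k**2 + 4*k + 3)/(6*k**2 + 14*k + 9) gives s_k = k*(2*k**2 + 4*k + 3).
Check: Δs_k = 6*k**2 + 14*k + 9. ✓
Σ_(k=0)^n t_k = s_(n+1) − s_(0) = (2*n**3 + 10*n**2 + 17*n + 9) − (0), i.e. 2*n**3 + 10*n**2 + 17*n + 9.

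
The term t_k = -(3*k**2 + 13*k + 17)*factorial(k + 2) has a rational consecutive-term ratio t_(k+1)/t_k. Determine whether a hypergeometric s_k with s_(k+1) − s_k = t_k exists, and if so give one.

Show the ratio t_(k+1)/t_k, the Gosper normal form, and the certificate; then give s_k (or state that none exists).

s_k = -(3*k + 4)*factorial(k + 2)

The ratio is (k + 3)*(13*k + 3*(k + 1)**2 + 30)/(3*k**2 + 13*k + 17).
Gosper form: A/B · C(k+1)/C(k) with A=k + 3, B=1, C=k**2 + 13*k/3 + 17/3.
Need (k + 3)·f(k+1) − (1)·f(k) = k**2 + 13*k/3 + 17/3.
Degrees (1,0,2) ⇒ d ≤ 1.
Solve for f: f(k) = (3*k + 4)/3 (degree 1 ≤ 1).
Get s_k = R·t_k = -(3*k + 4)*factorial(k + 2) with R(k) = B(k−1)f(k)/C(k) = (3*k + 4)/(3*k**2 + 13*k + 17).
Check: Δs_k = -(3*k**2 + 13*k + 17)*factorial(k + 2). ✓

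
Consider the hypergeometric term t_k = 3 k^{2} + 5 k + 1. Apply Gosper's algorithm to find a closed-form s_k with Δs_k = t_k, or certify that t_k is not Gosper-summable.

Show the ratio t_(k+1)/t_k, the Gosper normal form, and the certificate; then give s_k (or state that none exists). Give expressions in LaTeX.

The ratio is (3*k**2 + 11*k + 9)/(3*k**2 + 5*k + 1).
Gosper form: A/B · C(k+1)/C(k) with A=1, B=1, C=k**2 + 5*k/3 + 1/3.
Key eq: (1)·f(k+1) = (1)·f(k) + (k**2 + 5*k/3 + 1/3).
Degrees (0,0,2) ⇒ d ≤ 3.
Solve for f: f(k) = k*(k**2 + k - 1)/3 (degree 3 ≤ 3).
Get s_k = R·t_k = k*(k**2 + k - 1) with R(k) = B(k−1)f(k)/C(k) = k*(k**2 + k - 1)/(3*k**2 + 5*k + 1).
s_(k+1) − s_k = 3*k**2 + 5*k + 1 = t_k.

s_k = k \left(k^{2} + k - 1\right)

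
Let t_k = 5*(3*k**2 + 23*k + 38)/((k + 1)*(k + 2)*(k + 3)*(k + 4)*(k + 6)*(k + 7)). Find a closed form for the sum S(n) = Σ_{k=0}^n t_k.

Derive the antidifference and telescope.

S(n) = 5*(n**3 + 13*n**2 + 50*n + 38)/(18*(n**3 + 13*n**2 + 50*n + 56))

r(k) = (k + 1)*(k + 6)*(23*k + 3*(k + 1)**2 + 61)/((k + 5)*(k + 8)*(3*k**2 + 23*k + 38)) after simplifying.
So A=k + 1 and B=k + 8, with C=k**3 + 38*k**2/3 + 51*k + 190/3.
Key eq: (k + 1)·f(k+1) = (k + 7)·f(k) + (k**3 + 38*k**2/3 + 51*k + 190/3).
Bound: deg f ≤ 6.
Solving with deg f ≤ 6: f(k) = k*(k + 2)*(k + 4)*(k + 5)*(k**2 + 10*k + 27)/54.
Get s_k = R·t_k = 5*k*(k**2 + 10*k + 27)/(18*(k**3 + 10*k**2 + 27*k + 18)) with R(k) = B(k−1)f(k)/C(k) = k*(k + 2)*(k + 4)*(k + 7)*(k**2 + 10*k + 27)/(18*(3*k**2 + 23*k + 38)).
Δs = 5*(3*k**2 + 23*k + 38)/(k**6 + 23*k**5 + 207*k**4 + 925*k**3 + 2144*k**2 + 2412*k + 1008), as required.
Evaluate: s_(n+1) = 5*(n**3 + 13*n**2 + 50*n + 38)/(18*(n**3 + 13*n**2 + 50*n + 56)); subtract s_(0) = 0 ⇒ S(n) = 5*(n**3 + 13*n**2 + 50*n + 38)/(18*(n**3 + 13*n**2 + 50*n + 56)).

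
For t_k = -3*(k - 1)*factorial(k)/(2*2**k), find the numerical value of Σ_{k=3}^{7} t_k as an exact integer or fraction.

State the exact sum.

Σ = -1881/4

The ratio is k*(k + 1)/(2*(k - 1)).
So A=k/2 + 1/2 and B=1, with C=k - 1.
Key eq: (k/2 + 1/2)·f(k+1) = (1)·f(k) + (k - 1).
Bound: deg f ≤ 0.
Solve for f: f(k) = 2 (degree 0 ≤ 0).
Certificate R = B(k−1)f/C = 2/(k - 1) gives s_k = -3*factorial(k)/2**k.
Verify: -3*(k - 1)*factorial(k)/(2*2**k) matches t_k.
Telescoping: Σ = s_(8) − s_(3) = -945/2 − (-9/4) = -1881/4.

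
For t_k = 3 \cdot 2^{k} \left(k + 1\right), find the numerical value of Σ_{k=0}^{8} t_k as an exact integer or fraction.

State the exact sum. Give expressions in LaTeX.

Σ = 12291

Compute t_(k+1)/t_k: get 2*(k + 2)/(k + 1).
So A=2 and B=1, with C=k + 1.
Solve (2)·f(k+1) − (1)·f(k) = k + 1.
Degrees (0,0,1) ⇒ d ≤ 1.
Solving with deg f ≤ 1: f(k) = k - 1.
So s_k = (B(k−1)f/C)·t_k = ((k - 1)/(k + 1))·t_k = 3*2**k*(k - 1).
s_(k+1) − s_k = 3*2**k*(k + 1) = t_k.
Evaluate s at k=9 and k=0: 12288 and -3; difference 12291.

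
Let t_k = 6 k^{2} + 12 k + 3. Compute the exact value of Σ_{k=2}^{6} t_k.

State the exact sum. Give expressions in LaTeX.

Σ = 795

Ratio r(k) = (2*k**2 + 8*k + 7)/(2*k**2 + 4*k + 1).
A = 1, B = 1, C = k**2 + 2*k + 1/2.
Solve (1)·f(k+1) − (1)·f(k) = k**2 + 2*k + 1/2.
Degrees (0,0,2) ⇒ d ≤ 3.
Solve for f: f(k) = k*(k + 2)*(2*k - 1)/6 (degree 3 ≤ 3).
Certificate R = B(k−1)f/C = k*(k + 2)*(2*k - 1)/(3*(2*k**2 + 4*k + 1)) gives s_k = k*(2*k**2 + 3*k - 2).
Verify: 6*k**2 + 12*k + 3 matches t_k.
Evaluate s at k=7 and k=2: 819 and 24; difference 795.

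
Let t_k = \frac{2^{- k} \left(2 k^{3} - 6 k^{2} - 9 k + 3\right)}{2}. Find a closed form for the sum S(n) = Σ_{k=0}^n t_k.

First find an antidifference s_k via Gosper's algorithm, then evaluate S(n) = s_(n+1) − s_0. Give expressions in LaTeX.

Compute t_(k+1)/t_k: get (2*k**3 - 15*k - 10)/(2*(2*k**3 - 6*k**2 - 9*k + 3)).
Normal form (A,B,C) = (1/2, 1, k**3 - 3*k**2 - 9*k/2 + 3/2).
Key eq: (1/2)·f(k+1) = (1)·f(k) + (k**3 - 3*k**2 - 9*k/2 + 3/2).
Degrees (0,0,3) ⇒ d ≤ 3.
Match coefficients ⇒ f(k) = -2*k**3 + 3*k - 2.
R(k) = B(k−1)·f(k)/C(k) = -2*(2*k**3 - 3*k + 2)/(2*k**3 - 6*k**2 - 9*k + 3); s_k = R·t_k = (-2*k**3 + 3*k - 2)/2**k.
Δs = (2*k**3 - 6*k**2 - 9*k + 3)/(2*2**k), as required.
Evaluate: s_(n+1) = 2**(-n - 1)*(-2*n**3 - 6*n**2 - 3*n - 1); subtract s_(0) = -2 ⇒ S(n) = 2**(-n - 1)*(2**(n + 2) - 2*n**3 - 6*n**2 - 3*n - 1).

S(n) = 2^{- n - 1} \left(2^{n + 2} - 2 n^{3} - 6 n^{2} - 3 n - 1\right)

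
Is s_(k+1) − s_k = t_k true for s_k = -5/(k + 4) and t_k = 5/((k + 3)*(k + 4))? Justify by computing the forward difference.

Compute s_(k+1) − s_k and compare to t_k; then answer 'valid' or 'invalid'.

s_(k+1) = -5/(k + 5)
s_(k+1) − s_k = 5/((k + 4)*(k + 5))
(s_(k+1) − s_k) − t_k = -10/(k**3 + 12*k**2 + 47*k + 60)

Invalid: residual -10/(k**3 + 12*k**2 + 47*k + 60) ≠ 0.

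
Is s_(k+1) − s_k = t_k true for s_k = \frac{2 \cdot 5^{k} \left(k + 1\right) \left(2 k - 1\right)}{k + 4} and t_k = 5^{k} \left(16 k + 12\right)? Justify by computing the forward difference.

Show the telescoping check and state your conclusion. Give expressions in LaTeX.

s_(k+1) = 10*5**k*(k + 2)*(2*k + 1)/(k + 5)
s_(k+1) − s_k = 5**k*(16*k**3 + 108*k**2 + 212*k + 90)/(k**2 + 9*k + 20)
(s_(k+1) − s_k) − t_k = 5**k*(-48*k**2 - 216*k - 150)/(k**2 + 9*k + 20)

Invalid: residual \frac{5^{k} \left(- 48 k^{2} - 216 k - 150\right)}{k^{2} + 9 k + 20} ≠ 0.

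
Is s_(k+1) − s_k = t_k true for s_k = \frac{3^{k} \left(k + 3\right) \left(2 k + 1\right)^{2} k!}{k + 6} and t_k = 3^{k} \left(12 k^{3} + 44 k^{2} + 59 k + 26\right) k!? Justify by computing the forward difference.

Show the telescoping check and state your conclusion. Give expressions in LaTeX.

s_(k+1) = 3**(k + 1)*(k + 4)*(2*k + 3)**2*factorial(k + 1)/(k + 7)
s_(k+1) − s_k = 3**k*(12*k**5 + 164*k**4 + 787*k**3 + 1684*k**2 + 1688*k + 627)*factorial(k)/((k + 6)*(k + 7))
(s_(k+1) − s_k) − t_k = -3**(k + 1)*(12*k**4 + 116*k**3 + 319*k**2 + 376*k + 155)*factorial(k)/((k + 6)*(k + 7))

Invalid: residual - \frac{3^{k + 1} \left(12 k^{4} + 116 k^{3} + 319 k^{2} + 376 k + 155\right) k!}{\left(k + 6\right) \left(k + 7\right)} ≠ 0.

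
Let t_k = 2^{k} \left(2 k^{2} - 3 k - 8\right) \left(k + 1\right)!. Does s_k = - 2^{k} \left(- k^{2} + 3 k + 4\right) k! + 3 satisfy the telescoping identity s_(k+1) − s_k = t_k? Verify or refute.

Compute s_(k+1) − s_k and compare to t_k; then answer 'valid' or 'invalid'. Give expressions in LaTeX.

valid; difference matches t_k

s_(k+1) = 2*2**k*k**3*factorial(k) - 14*2**k*k*factorial(k) - 12*2**k*factorial(k) + 3
s_(k+1) − s_k = 2**k*(2*k**2 - 3*k - 8)*factorial(k + 1)
(s_(k+1) − s_k) − t_k = 0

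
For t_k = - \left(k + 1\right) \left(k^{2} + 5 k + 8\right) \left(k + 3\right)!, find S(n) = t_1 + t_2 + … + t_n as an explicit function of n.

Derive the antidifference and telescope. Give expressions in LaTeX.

Step 1: r(k) = (k + 2)*(k + 4)*(5*k + (k + 1)**2 + 13)/((k + 1)*(k**2 + 5*k + 8)).
A = k + 4, B = 1, C = k**3 + 6*k**2 + 13*k + 8.
Set up (k + 4)·f(k+1) − (1)·f(k) − (k**3 + 6*k**2 + 13*k + 8) = 0.
From deg A=1, deg B=0, deg C=3: d=2.
Coefficient equations give f(k) = k*(k + 1).
R(k) = B(k−1)·f(k)/C(k) = k/(k**2 + 5*k + 8); s_k = R·t_k = -k*(k + 1)*factorial(k + 3).
s_(k+1) − s_k = -(k + 1)*(k**2 + 5*k + 8)*factorial(k + 3) = t_k.
Σ_(k=1)^n t_k = s_(n+1) − s_(1) = (-(n + 1)*(n + 2)*factorial(n + 4)) − (-48), i.e. -n**2*factorial(n + 4) - 3*n*factorial(n + 4) - 2*factorial(n + 4) + 48.

S(n) = - n^{2} \left(n + 4\right)! - 3 n \left(n + 4\right)! - 2 \left(n + 4\right)! + 48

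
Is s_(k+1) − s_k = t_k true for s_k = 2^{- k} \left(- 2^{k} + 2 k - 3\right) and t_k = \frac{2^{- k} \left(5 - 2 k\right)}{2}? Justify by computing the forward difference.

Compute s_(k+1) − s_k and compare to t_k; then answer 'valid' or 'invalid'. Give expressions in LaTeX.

Valid: the claim telescopes to t_k.

s_(k+1) = -1 + k/2**k - 1/(2*2**k)
s_(k+1) − s_k = (5 - 2*k)/(2*2**k)
(s_(k+1) − s_k) − t_k = 0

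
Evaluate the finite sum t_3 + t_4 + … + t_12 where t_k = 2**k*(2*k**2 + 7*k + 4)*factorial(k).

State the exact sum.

Step 1: r(k) = 2*(2*k**3 + 13*k**2 + 24*k + 13)/(2*k**2 + 7*k + 4).
Factor: A=2*k + 2; B=1; C=k**2 + 7*k/2 + 2.
Need (2*k + 2)·f(k+1) − (1)·f(k) = k**2 + 7*k/2 + 2.
From deg A=1, deg B=0, deg C=2: d=1.
Match coefficients ⇒ f(k) = (k + 2)/2.
Get s_k = R·t_k = 2**k*(k + 2)*factorial(k) with R(k) = B(k−1)f(k)/C(k) = (k + 2)/(2*k**2 + 7*k + 4).
s_(k+1) − s_k = 2**k*(2*k**2 + 7*k + 4)*factorial(k) = t_k.
Evaluate s at k=13 and k=3: 765176315904000 and 240; difference 765176315903760.

Σ = 765176315903760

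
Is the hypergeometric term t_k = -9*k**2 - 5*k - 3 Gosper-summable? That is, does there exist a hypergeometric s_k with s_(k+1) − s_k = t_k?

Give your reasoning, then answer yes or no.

t_(k+1)/t_k = (9*k**2 + 23*k + 17)/(9*k**2 + 5*k + 3).
Gosper form: A/B · C(k+1)/C(k) with A=1, B=1, C=k**2 + 5*k/9 + 1/3.
Need (1)·f(k+1) − (1)·f(k) = k**2 + 5*k/9 + 1/3.
From deg A=0, deg B=0, deg C=2: d=3.
A polynomial solution: f(k) = k*(3*k**2 - 2*k + 2)/9.
Certificate R = B(k−1)f/C = k*(3*k**2 - 2*k + 2)/(9*k**2 + 5*k + 3) gives s_k = k*(-3*k**2 + 2*k - 2).
Check: Δs_k = -9*k**2 - 5*k - 3. ✓

Yes. s_k = k*(-3*k**2 + 2*k - 2).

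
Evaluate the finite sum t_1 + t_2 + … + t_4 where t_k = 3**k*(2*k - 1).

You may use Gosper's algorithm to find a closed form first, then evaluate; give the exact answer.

t_(k+1)/t_k = 3*(2*k + 1)/(2*k - 1).
A = 3, B = 1, C = k - 1/2.
Key eq: (3)·f(k+1) = (1)·f(k) + (k - 1/2).
d = 1 from the (0,0,1) case.
Match coefficients ⇒ f(k) = (k - 2)/2.
Get s_k = R·t_k = 3**k*(k - 2) with R(k) = B(k−1)f(k)/C(k) = (k - 2)/(2*k - 1).
Verify: 3**k*(2*k - 1) matches t_k.
Evaluate s at k=5 and k=1: 729 and -3; difference 732.

Σ = 732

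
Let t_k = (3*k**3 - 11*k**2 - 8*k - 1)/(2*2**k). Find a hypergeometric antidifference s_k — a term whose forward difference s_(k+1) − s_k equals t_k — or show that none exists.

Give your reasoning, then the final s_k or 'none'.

s_k = (-3*k**3 + 2*k**2 + 3*k + 3)/2**k

Ratio r(k) = (3*k**3 - 2*k**2 - 21*k - 17)/(2*(3*k**3 - 11*k**2 - 8*k - 1)).
Normal form (A,B,C) = (1/2, 1, k**3 - 11*k**2/3 - 8*k/3 - 1/3).
Set up (1/2)·f(k+1) − (1)·f(k) − (k**3 - 11*k**2/3 - 8*k/3 - 1/3) = 0.
Bound: deg f ≤ 3.
Match coefficients ⇒ f(k) = -2*(3*k**3 - 2*k**2 - 3*k - 3)/3.
Then R = B(k−1)f/C = -2*(3*k**3 - 2*k**2 - 3*k - 3)/(3*k**3 - 11*k**2 - 8*k - 1), so s_k = R(k)·t_k = (-3*k**3 + 2*k**2 + 3*k + 3)/2**k.
Check: Δs_k = (3*k**3 - 11*k**2 - 8*k - 1)/(2*2**k). ✓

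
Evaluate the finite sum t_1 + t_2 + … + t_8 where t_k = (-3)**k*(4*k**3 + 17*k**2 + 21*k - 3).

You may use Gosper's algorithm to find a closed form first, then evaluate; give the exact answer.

Step 1: r(k) = 3*(-4*k**3 - 29*k**2 - 67*k - 39)/(4*k**3 + 17*k**2 + 21*k - 3).
So A=-3 and B=1, with C=k**3 + 17*k**2/4 + 21*k/4 - 3/4.
Solve (-3)·f(k+1) − (1)·f(k) = k**3 + 17*k**2/4 + 21*k/4 - 3/4.
Degrees (0,0,3) ⇒ d ≤ 3.
Solving with deg f ≤ 3: f(k) = -(k - 1)*(k**2 + 3*k + 3)/4.
Then R = B(k−1)f/C = -(k - 1)*(k**2 + 3*k + 3)/(4*k**3 + 17*k**2 + 21*k - 3), so s_k = R(k)·t_k = (-3)**k*(-k**3 - 2*k**2 + 3).
s_(k+1) − s_k = (-3)**k*(4*k**3 + 17*k**2 + 21*k - 3) = t_k.
Telescoping: Σ = s_(9) − s_(1) = 17478504 − (0) = 17478504.

Σ = 17478504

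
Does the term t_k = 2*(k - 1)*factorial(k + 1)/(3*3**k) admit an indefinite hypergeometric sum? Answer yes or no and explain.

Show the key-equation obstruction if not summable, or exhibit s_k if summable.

Yes. s_k = 2*factorial(k + 1)/3**k.

Step 1: r(k) = k*(k + 2)/(3*(k - 1)).
A = k/3 + 2/3, B = 1, C = k - 1.
Need (k/3 + 2/3)·f(k+1) − (1)·f(k) = k - 1.
Degrees (1,0,1) ⇒ d ≤ 0.
A polynomial solution: f(k) = 3.
R(k) = B(k−1)·f(k)/C(k) = 3/(k - 1); s_k = R·t_k = 2*factorial(k + 1)/3**k.
Δs = 2*(k - 1)*factorial(k + 1)/(3*3**k), as required.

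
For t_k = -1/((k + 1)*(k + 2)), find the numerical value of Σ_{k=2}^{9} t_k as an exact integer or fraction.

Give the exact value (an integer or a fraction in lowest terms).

Σ = -8/33

Step 1: r(k) = (k + 1)/(k + 3).
Take A(k)=k + 1, B(k)=k + 3, C(k)=1.
Solve (k + 1)·f(k+1) − (k + 2)·f(k) = 1.
From deg A=1, deg B=1, deg C=0: d=1.
Coefficient equations give f(k) = k.
R(k) = B(k−1)·f(k)/C(k) = k*(k + 2); s_k = R·t_k = -k/(k + 1).
Δs = -1/(k**2 + 3*k + 2), as required.
Σ_(k=2)^(9) t_k = s_(10) − s_(2) = -10/11 − (-2/3) = -8/33.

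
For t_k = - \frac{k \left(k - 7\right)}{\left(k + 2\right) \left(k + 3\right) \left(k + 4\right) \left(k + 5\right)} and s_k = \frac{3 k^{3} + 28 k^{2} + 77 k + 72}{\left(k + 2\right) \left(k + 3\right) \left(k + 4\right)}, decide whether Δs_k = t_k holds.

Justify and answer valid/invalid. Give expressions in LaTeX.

Valid — Δs_k = t_k.

s_(k+1) = (77*k + 3*(k + 1)**3 + 28*(k + 1)**2 + 149)/((k + 3)*(k + 4)*(k + 5))
s_(k+1) − s_k = k*(7 - k)/(k**4 + 14*k**3 + 71*k**2 + 154*k + 120)
(s_(k+1) − s_k) − t_k = 0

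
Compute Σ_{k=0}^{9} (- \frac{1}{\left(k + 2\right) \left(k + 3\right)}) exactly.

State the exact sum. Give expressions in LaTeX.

The ratio is (k + 2)/(k + 4).
A = k + 2, B = k + 4, C = 1.
Set up (k + 2)·f(k+1) − (k + 3)·f(k) − (1) = 0.
d = 1 from the (1,1,0) case.
Solving with deg f ≤ 1: f(k) = k/2.
Get s_k = R·t_k = -k/(2*k + 4) with R(k) = B(k−1)f(k)/C(k) = k*(k + 3)/2.
Check: Δs_k = -1/(k**2 + 5*k + 6). ✓
Σ_(k=0)^(9) t_k = s_(10) − s_(0) = -5/12 − (0) = -5/12.

Σ = -5/12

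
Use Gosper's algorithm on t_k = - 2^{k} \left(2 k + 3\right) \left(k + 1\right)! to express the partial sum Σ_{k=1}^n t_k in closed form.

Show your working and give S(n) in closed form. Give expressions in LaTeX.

t_(k+1)/t_k = 2*(k + 2)*(2*k + 5)/(2*k + 3).
Gosper form: A/B · C(k+1)/C(k) with A=2*k + 4, B=1, C=k + 3/2.
Set up (2*k + 4)·f(k+1) − (1)·f(k) − (k + 3/2) = 0.
Degrees (1,0,1) ⇒ d ≤ 0.
Match coefficients ⇒ f(k) = 1/2.
So s_k = (B(k−1)f/C)·t_k = (1/(2*k + 3))·t_k = -2**k*factorial(k + 1).
Check: Δs_k = -2**k*(2*k + 3)*factorial(k + 1). ✓
Σ_(k=1)^n t_k = s_(n+1) − s_(1) = (-2**(n + 1)*factorial(n + 2)) − (-4), i.e. -2*2**n*factorial(n + 2) + 4.

S(n) = - 2 \cdot 2^{n} \left(n + 2\right)! + 4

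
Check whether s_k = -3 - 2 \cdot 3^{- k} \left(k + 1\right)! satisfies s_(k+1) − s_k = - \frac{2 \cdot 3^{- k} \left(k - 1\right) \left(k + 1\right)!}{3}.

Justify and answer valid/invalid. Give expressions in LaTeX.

s_(k+1) = -2*3**(-k - 1)*factorial(k + 2) - 3
s_(k+1) − s_k = -2*(k - 1)*factorial(k + 1)/(3*3**k)
(s_(k+1) − s_k) − t_k = 0

valid; difference matches t_k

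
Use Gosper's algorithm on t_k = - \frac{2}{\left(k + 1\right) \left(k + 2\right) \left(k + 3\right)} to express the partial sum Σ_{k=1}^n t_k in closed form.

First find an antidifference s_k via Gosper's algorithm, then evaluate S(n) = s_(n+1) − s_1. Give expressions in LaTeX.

r(k) = (k + 1)/(k + 4) after simplifying.
A = k + 1, B = k + 4, C = 1.
Key eq: (k + 1)·f(k+1) = (k + 3)·f(k) + (1).
d = 2 from the (1,1,0) case.
Solving with deg f ≤ 2: f(k) = k*(k + 3)/4.
Certificate R = B(k−1)f/C = k*(k + 3)**2/4 gives s_k = k*(-k - 3)/(2*(k + 1)*(k + 2)).
Check: Δs_k = -2/(k**3 + 6*k**2 + 11*k + 6). ✓
Evaluate: s_(n+1) = (-n**2 - 5*n - 4)/(2*(n**2 + 5*n + 6)); subtract s_(1) = -1/3 ⇒ S(n) = n*(-n - 5)/(6*(n**2 + 5*n + 6)).

S(n) = \frac{n \left(- n - 5\right)}{6 \left(n^{2} + 5 n + 6\right)}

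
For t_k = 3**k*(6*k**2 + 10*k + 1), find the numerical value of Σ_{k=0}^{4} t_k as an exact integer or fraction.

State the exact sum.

Σ = 13849

Step 1: r(k) = 3*(6*k**2 + 22*k + 17)/(6*k**2 + 10*k + 1).
Take A(k)=3, B(k)=1, C(k)=k**2 + 5*k/3 + 1/6.
Need (3)·f(k+1) − (1)·f(k) = k**2 + 5*k/3 + 1/6.
d = 2 from the (0,0,2) case.
Solving with deg f ≤ 2: f(k) = (3*k**2 - 4*k + 2)/6.
R(k) = B(k−1)·f(k)/C(k) = (3*k**2 - 4*k + 2)/(6*k**2 + 10*k + 1); s_k = R·t_k = 3**k*(3*k**2 - 4*k + 2).
Verify: 3**k*(6*k**2 + 10*k + 1) matches t_k.
Telescoping: Σ = s_(5) − s_(0) = 13851 − (2) = 13849.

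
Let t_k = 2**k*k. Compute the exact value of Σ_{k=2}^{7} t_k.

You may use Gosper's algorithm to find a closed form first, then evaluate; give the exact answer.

Ratio r(k) = 2 + 2/k.
So A=2 and B=1, with C=k.
f must satisfy (2)·f(k+1) − (1)·f(k) = k.
From deg A=0, deg B=0, deg C=1: d=1.
Solving with deg f ≤ 1: f(k) = k - 2.
So s_k = (B(k−1)f/C)·t_k = ((k - 2)/k)·t_k = 2**k*(k - 2).
Verify: 2**k*k matches t_k.
Telescoping: Σ = s_(8) − s_(2) = 1536 − (0) = 1536.

Σ = 1536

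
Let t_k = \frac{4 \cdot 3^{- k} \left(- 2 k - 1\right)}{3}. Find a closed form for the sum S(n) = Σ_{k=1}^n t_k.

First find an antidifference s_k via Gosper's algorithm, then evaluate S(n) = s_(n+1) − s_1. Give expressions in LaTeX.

S(n) = 4 \cdot 3^{- n - 1} \left(- 2 \cdot 3^{n} + n + 2\right)

Step 1: r(k) = (2*k + 3)/(3*(2*k + 1)).
Gosper form: A/B · C(k+1)/C(k) with A=1/3, B=1, C=k + 1/2.
f must satisfy (1/3)·f(k+1) − (1)·f(k) = k + 1/2.
deg f ≤ 1 (via 0,0,1).
Solve for f: f(k) = -3*(k + 1)/2 (degree 1 ≤ 1).
Certificate R = B(k−1)f/C = -3*(k + 1)/(2*k + 1) gives s_k = 4*(k + 1)/3**k.
Δs = 4*(-2*k - 1)/(3*3**k), as required.
s_(n+1) = 4*3**(-n - 1)*(n + 2) and s_(1) = 8/3, so S(n) = 4*3**(-n - 1)*(-2*3**n + n + 2).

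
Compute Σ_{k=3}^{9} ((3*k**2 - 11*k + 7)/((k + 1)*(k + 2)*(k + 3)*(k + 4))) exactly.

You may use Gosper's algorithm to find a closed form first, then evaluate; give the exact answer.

Σ = 931/17160

r(k) = -(k + 1)*(11*k - 3*(k + 1)**2 + 4)/((k + 5)*(3*k**2 - 11*k + 7)) after simplifying.
Factor: A=k + 1; B=k + 5; C=k**2 - 11*k/3 + 7/3.
Need (k + 1)·f(k+1) − (k + 4)·f(k) = k**2 - 11*k/3 + 7/3.
Degrees (1,1,2) ⇒ d ≤ 3.
Solve for f: f(k) = k*(k**2 + 13)/6 (degree 3 ≤ 3).
Certificate R = B(k−1)f/C = k*(k + 4)*(k**2 + 13)/(2*(3*k**2 - 11*k + 7)) gives s_k = k*(k**2 + 13)/(2*(k + 1)*(k + 2)*(k + 3)).
Δs = (3*k**2 - 11*k + 7)/(k**4 + 10*k**3 + 35*k**2 + 50*k + 24), as required.
Σ_(k=3)^(9) t_k = s_(10) − s_(3) = 565/1716 − (11/40) = 931/17160.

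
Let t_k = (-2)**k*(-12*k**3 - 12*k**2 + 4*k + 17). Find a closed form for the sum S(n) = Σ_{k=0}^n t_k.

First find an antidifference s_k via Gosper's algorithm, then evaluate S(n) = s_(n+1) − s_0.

S(n) = -8*(-2)**n*n**3 - 16*(-2)**n*n**2 + 14*(-2)**n + 3

Ratio r(k) = 2*(-12*k**3 - 48*k**2 - 56*k - 3)/(12*k**3 + 12*k**2 - 4*k - 17).
Factor: A=-2; B=1; C=k**3 + k**2 - k/3 - 17/12.
f must satisfy (-2)·f(k+1) − (1)·f(k) = k**3 + k**2 - k/3 - 17/12.
From deg A=0, deg B=0, deg C=3: d=3.
A polynomial solution: f(k) = -(4*k**3 - 4*k**2 - 4*k - 3)/12.
Get s_k = R·t_k = (-2)**k*(4*k**3 - 4*k**2 - 4*k - 3) with R(k) = B(k−1)f(k)/C(k) = -(4*k**3 - 4*k**2 - 4*k - 3)/(12*k**3 + 12*k**2 - 4*k - 17).
s_(k+1) − s_k = (-2)**k*(-12*k**3 - 12*k**2 + 4*k + 17) = t_k.
Evaluate: s_(n+1) = (-2)**(n + 1)*(4*n**3 + 8*n**2 - 7); subtract s_(0) = -3 ⇒ S(n) = -8*(-2)**n*n**3 - 16*(-2)**n*n**2 + 14*(-2)**n + 3.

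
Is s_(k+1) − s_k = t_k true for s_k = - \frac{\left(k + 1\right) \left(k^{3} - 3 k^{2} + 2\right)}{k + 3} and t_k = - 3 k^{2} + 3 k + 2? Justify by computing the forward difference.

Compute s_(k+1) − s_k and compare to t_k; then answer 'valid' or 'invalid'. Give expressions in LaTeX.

s_(k+1) = k*(-k**3 - 2*k**2 + 3*k + 6)/(k + 4)
s_(k+1) − s_k = (-3*k**4 - 14*k**3 + 5*k**2 + 28*k + 8)/(k**2 + 7*k + 12)
(s_(k+1) − s_k) − t_k = 2*(2*k**3 + 9*k**2 - 11*k - 8)/(k**2 + 7*k + 12)

Invalid: residual \frac{2 \left(2 k^{3} + 9 k^{2} - 11 k - 8\right)}{k^{2} + 7 k + 12} ≠ 0.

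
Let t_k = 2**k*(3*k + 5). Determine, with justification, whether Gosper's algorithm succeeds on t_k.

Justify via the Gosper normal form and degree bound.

Yes. s_k = 2**k*(3*k - 1).

Step 1: r(k) = 2*(3*k + 8)/(3*k + 5).
Factor: A=2; B=1; C=k + 5/3.
Key eq: (2)·f(k+1) = (1)·f(k) + (k + 5/3).
deg f ≤ 1 (via 0,0,1).
Coefficient equations give f(k) = (3*k - 1)/3.
R(k) = B(k−1)·f(k)/C(k) = (3*k - 1)/(3*k + 5); s_k = R·t_k = 2**k*(3*k - 1).
Verify: 2**k*(3*k + 5) matches t_k.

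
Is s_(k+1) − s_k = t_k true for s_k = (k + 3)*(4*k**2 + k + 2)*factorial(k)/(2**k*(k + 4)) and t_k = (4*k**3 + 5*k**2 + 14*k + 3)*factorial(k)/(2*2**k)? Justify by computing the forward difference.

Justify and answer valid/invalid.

s_(k+1) = (k + 4)*(4*k**2 + 9*k + 7)*factorial(k + 1)/(2*2**k*(k + 5))
s_(k+1) − s_k = (4*k**5 + 37*k**4 + 118*k**3 + 203*k**2 + 250*k + 52)*factorial(k)/(2*2**k*(k + 4)*(k + 5))
(s_(k+1) − s_k) − t_k = -(4*k**4 + 21*k**3 + 26*k**2 + 57*k + 8)*factorial(k)/(2*2**k*(k + 4)*(k + 5))

Invalid: residual -(4*k**4 + 21*k**3 + 26*k**2 + 57*k + 8)*factorial(k)/(2*2**k*(k + 4)*(k + 5)) ≠ 0.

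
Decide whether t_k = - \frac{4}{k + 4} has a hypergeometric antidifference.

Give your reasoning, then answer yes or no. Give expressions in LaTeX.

No. Not Gosper-summable.

Step 1: r(k) = (k + 4)/(k + 5).
Gosper form: A/B · C(k+1)/C(k) with A=k + 4, B=k + 5, C=1.
Set up (k + 4)·f(k+1) − (k + 4)·f(k) − (1) = 0.
Bound: deg f ≤ 0.
f = c0 ⇒ A·f(k+1) − B(k−1)·f(k) − C = -1. The system {-1 = 0} is inconsistent; no antidifference.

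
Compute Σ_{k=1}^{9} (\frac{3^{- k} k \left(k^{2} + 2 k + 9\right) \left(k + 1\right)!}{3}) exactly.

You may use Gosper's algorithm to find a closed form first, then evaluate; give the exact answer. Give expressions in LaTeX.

t_(k+1)/t_k = (k + 1)*(k + 2)*(2*k + (k + 1)**2 + 11)/(3*k*(k**2 + 2*k + 9)).
Gosper form: A/B · C(k+1)/C(k) with A=k/3 + 2/3, B=1, C=k**3 + 2*k**2 + 9*k.
f must satisfy (k/3 + 2/3)·f(k+1) − (1)·f(k) = k**3 + 2*k**2 + 9*k.
deg f ≤ 2 (via 1,0,3).
A polynomial solution: f(k) = 3*(k**2 + k + 4).
Then R = B(k−1)f/C = 3*(k**2 + k + 4)/(k*(k**2 + 2*k + 9)), so s_k = R(k)·t_k = (k**2 + k + 4)*factorial(k + 1)/3**k.
Δs = k*(k**2 + 2*k + 9)*factorial(k + 1)/(3*3**k), as required.
Sum = s_(10) − s_(1); s_(10) = 18726400/243, s_(1) = 4 ⇒ 18725428/243.

Σ = 18725428/243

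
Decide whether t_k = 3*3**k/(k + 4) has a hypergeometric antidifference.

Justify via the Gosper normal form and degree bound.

The ratio is 3*(k + 4)/(k + 5).
Factor: A=3*k + 12; B=k + 5; C=1.
Set up (3*k + 12)·f(k+1) − (k + 4)·f(k) − (1) = 0.
Bound: deg f ≤ -1.
d = -1 < 0 ⇒ no nonzero polynomial f; not summable.

No — t_k has no hypergeometric antidifference.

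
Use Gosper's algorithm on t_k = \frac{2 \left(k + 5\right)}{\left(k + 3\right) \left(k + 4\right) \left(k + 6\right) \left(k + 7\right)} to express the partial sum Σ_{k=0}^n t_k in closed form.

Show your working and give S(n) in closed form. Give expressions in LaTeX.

S(n) = \frac{n^{2} + 11 n + 10}{18 \left(n^{2} + 11 n + 28\right)}

r(k) = (k + 3)*(k + 6)**2/((k + 5)**2*(k + 8)) after simplifying.
Take A(k)=k + 3, B(k)=k + 8, C(k)=k**2 + 10*k + 25.
f must satisfy (k + 3)·f(k+1) − (k + 7)·f(k) = k**2 + 10*k + 25.
deg f ≤ 4 (via 1,1,2).
Solving with deg f ≤ 4: f(k) = k*(k + 4)*(k + 5)*(k + 9)/36.
Certificate R = B(k−1)f/C = k*(k + 4)*(k + 7)*(k + 9)/(36*(k + 5)) gives s_k = k*(k + 9)/(18*(k**2 + 9*k + 18)).
s_(k+1) − s_k = 2*(k + 5)/(k**4 + 20*k**3 + 145*k**2 + 450*k + 504) = t_k.
s_(n+1) = (n**2 + 11*n + 10)/(18*(n**2 + 11*n + 28)) and s_(0) = 0, so S(n) = (n**2 + 11*n + 10)/(18*(n**2 + 11*n + 28)).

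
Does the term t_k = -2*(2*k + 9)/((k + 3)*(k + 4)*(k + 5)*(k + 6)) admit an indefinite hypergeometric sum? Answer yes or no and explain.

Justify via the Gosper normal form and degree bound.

The ratio is (k + 3)*(2*k + 11)/((k + 7)*(2*k + 9)).
So A=k + 3 and B=k + 7, with C=k + 9/2.
Key eq: (k + 3)·f(k+1) = (k + 6)·f(k) + (k + 9/2).
d = 3 from the (1,1,1) case.
Coefficient equations give f(k) = k*(k + 4)*(k + 8)/30.
R(k) = B(k−1)·f(k)/C(k) = k*(k + 4)*(k + 6)*(k + 8)/(15*(2*k + 9)); s_k = R·t_k = 2*k*(-k - 8)/(15*(k**2 + 8*k + 15)).
Δs = 2*(-2*k - 9)/(k**4 + 18*k**3 + 119*k**2 + 342*k + 360), as required.

Yes. s_k = 2*k*(-k - 8)/(15*(k**2 + 8*k + 15)).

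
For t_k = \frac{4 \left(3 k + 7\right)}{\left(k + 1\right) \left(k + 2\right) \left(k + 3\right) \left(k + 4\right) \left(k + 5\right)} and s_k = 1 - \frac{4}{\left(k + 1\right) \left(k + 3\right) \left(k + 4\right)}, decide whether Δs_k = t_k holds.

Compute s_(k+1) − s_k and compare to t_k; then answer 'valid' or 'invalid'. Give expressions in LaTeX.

s_(k+1) = 1 - 4/((k + 2)*(k + 4)*(k + 5))
s_(k+1) − s_k = 4*(3*k + 7)/(k**5 + 15*k**4 + 85*k**3 + 225*k**2 + 274*k + 120)
(s_(k+1) − s_k) − t_k = 0

Valid — Δs_k = t_k.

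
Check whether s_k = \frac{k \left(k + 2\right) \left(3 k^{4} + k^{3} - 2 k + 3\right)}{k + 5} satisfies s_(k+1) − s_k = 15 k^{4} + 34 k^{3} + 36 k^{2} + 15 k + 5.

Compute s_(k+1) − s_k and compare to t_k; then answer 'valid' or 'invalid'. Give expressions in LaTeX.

s_(k+1) = (k + 1)*(k + 3)*(-2*k + 3*(k + 1)**4 + (k + 1)**3 + 1)/(k + 6)
s_(k+1) − s_k = (15*k**6 + 163*k**5 + 536*k**4 + 813*k**3 + 659*k**2 + 274*k + 75)/(k**2 + 11*k + 30)
(s_(k+1) − s_k) − t_k = 3*(-12*k**5 - 108*k**4 - 206*k**3 - 197*k**2 - 77*k - 25)/(k**2 + 11*k + 30)

Invalid: residual \frac{3 \left(- 12 k^{5} - 108 k^{4} - 206 k^{3} - 197 k^{2} - 77 k - 25\right)}{k^{2} + 11 k + 30} ≠ 0.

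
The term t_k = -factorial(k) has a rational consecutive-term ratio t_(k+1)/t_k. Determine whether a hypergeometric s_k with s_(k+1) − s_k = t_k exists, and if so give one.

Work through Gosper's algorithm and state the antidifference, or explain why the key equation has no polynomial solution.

The ratio is k + 1.
Normal form (A,B,C) = (k + 1, 1, 1).
Need (k + 1)·f(k+1) − (1)·f(k) = 1.
Degrees (1,0,0) ⇒ d ≤ -1.
deg f ≤ -1 is impossible — no certificate.

none — t_k is not Gosper-summable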